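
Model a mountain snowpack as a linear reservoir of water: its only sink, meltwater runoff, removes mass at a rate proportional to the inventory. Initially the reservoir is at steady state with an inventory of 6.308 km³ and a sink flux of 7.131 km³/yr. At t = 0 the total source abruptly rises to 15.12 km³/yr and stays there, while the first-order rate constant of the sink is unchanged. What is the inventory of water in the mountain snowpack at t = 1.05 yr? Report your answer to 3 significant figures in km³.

Residence time τ = M₀/F₀ = 0.8846 yr. The eventual steady state is M_∞ = M₀·(F₁/F₀) = 6.308 × 15.12/7.131 = 13.375 km³.
The anomaly ΔM(t) = M(t) − M_∞ decays as ΔM₀·e^(−t/τ) with ΔM₀ = 6.308 − 13.375 = −7.067 km³.
At t = 1.05 yr, e^(−t/τ) = e^(−1.187) = 0.3051, so ΔM = −2.156 km³ and M = 13.375 − 2.156 = 11.219 km³.

11.2 km³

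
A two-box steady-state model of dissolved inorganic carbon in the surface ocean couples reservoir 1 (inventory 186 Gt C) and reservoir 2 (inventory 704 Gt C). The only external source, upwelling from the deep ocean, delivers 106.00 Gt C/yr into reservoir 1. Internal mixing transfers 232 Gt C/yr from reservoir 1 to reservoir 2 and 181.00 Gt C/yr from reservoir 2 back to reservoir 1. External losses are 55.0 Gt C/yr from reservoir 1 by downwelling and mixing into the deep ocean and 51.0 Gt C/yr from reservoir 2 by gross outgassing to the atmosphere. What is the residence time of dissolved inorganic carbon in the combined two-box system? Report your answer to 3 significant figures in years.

Residence time in the combined system uses the total inventory and the total *external* removal — internal exchanges between the two boxes cancel.
M_total = 186 + 704 = 890.00 Gt C.
ΣF_external_out = 55.0 + 51.0 = 106.00 Gt C/yr.
τ = M_total / ΣF_ext = 890.00 / 106.00 = 8.396 yr.

8.40 yr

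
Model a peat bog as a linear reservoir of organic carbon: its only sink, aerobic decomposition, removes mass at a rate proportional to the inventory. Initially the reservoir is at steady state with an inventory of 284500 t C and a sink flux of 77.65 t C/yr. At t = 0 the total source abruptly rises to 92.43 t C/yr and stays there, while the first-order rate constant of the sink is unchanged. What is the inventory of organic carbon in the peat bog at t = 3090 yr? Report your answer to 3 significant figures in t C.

315000 t C

τ = M₀/F₀ = 284500/77.65 = 3664 yr; rate constant k = 1/τ.
New steady state M_∞ = F₁/k = F₁·τ = 92.43 × 3664 = 338650 t C.
M(t) = M_∞ + (M₀ − M_∞)·e^(−t/τ); t/τ = 3090/3664 = 0.8434, so e^(−t/τ) = 0.4303.
M(t) = 338650 − 54150 × 0.4303 = 315350 t C.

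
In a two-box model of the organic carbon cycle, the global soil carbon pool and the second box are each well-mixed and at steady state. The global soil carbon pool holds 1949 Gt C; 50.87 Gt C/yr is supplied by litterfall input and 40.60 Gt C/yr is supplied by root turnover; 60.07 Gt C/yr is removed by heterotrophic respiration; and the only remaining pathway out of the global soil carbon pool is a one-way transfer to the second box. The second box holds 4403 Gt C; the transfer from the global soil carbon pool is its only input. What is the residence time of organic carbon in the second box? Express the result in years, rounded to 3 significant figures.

140 yr

Balance the global soil carbon pool: ΣF_in = 50.87 + 40.60 = 91.470 Gt C/yr.
Transfer to the second box = ΣF_in − (60.07) = 31.400 Gt C/yr.
At steady state the output of the second box equals its input, 31.400 Gt C/yr.
τ = M / F = 4403 / 31.400 = 140.2 yr.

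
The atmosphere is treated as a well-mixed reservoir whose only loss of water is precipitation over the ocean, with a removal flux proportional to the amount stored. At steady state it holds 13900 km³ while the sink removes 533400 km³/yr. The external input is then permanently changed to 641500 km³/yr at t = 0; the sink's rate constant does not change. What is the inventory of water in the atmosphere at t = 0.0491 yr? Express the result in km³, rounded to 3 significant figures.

16300 km³

The sink rate constant is k = F₀/M₀ = 533400/13900 = 38.37 yr⁻¹.
Solving dM/dt = F₁ − kM with M(0) = M₀ gives M(t) = F₁/k + (M₀ − F₁/k)·e^(−kt).
F₁/k = 641500/38.37 = 16717 km³; kt = 38.37 × 0.0491 = 1.884, e^(−kt) = 0.1520.
M(0.0491) = 16717 + (13900 − 16717) × 0.1520 = 16717 − 428.1 = 16289 km³.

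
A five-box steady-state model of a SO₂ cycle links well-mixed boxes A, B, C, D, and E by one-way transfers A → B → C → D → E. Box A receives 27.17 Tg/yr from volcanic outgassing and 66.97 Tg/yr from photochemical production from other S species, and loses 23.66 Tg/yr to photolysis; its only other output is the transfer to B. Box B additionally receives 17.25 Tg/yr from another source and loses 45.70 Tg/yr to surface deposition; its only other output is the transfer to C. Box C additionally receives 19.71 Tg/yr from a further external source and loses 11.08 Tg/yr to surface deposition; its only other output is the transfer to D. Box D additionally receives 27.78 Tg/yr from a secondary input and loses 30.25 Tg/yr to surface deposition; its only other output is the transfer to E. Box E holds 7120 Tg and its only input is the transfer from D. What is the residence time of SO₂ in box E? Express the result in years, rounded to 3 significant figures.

148 yr

Box A: F(A→B) = (27.17 + 66.97) − 23.66 = 70.480 Tg/yr.
Box B: F(B→C) = (70.480 + 17.25) − 45.70 = 42.030 Tg/yr.
Box C: F(C→D) = (42.030 + 19.71) − 11.08 = 50.660 Tg/yr.
Box D: F(D→E) = (50.660 + 27.78) − 30.25 = 48.190 Tg/yr.
Box E throughput = its input = 48.190 Tg/yr; τ = 7120 / 48.190 = 147.7 yr.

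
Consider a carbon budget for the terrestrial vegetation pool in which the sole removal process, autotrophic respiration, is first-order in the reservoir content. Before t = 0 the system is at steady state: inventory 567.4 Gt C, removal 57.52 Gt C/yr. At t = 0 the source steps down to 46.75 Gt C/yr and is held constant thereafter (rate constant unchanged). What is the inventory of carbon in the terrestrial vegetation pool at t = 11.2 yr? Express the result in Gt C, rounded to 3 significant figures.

The sink rate constant is k = F₀/M₀ = 57.52/567.4 = 0.1014 yr⁻¹.
Solving dM/dt = F₁ − kM with M(0) = M₀ gives M(t) = F₁/k + (M₀ − F₁/k)·e^(−kt).
F₁/k = 46.75/0.1014 = 461.16 Gt C; kt = 0.1014 × 11.2 = 1.135, e^(−kt) = 0.3213.
M(11.2) = 461.16 + (567.4 − 461.16) × 0.3213 = 461.16 + 34.13 = 495.29 Gt C.

495 Gt C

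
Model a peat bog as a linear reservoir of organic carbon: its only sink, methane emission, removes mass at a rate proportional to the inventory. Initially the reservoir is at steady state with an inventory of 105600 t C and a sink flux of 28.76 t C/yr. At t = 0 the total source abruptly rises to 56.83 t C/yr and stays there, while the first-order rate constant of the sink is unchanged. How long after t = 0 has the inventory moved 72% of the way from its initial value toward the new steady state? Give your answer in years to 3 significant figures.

τ = M₀/F₀ = 105600/28.76 = 3672 yr.
The remaining gap fraction is e^(−t/τ); 72% covered ⇒ e^(−t/τ) = 0.280.
t = −τ ln(0.280) = 3672 × 1.273 = 4674 yr.

4670 yr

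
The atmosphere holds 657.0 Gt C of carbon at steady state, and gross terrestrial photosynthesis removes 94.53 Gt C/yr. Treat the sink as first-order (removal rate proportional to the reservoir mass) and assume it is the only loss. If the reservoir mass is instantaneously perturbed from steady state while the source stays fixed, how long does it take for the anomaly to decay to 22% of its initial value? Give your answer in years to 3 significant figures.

For a linear reservoir the anomaly decays as exp(−t/τ) with τ = M/F = 657.0/94.53 = 6.950 yr.
exp(−t/τ) = 0.22 ⇒ t = −τ ln(0.22) = 6.950 × 1.514 = 10.52 yr.

10.5 yr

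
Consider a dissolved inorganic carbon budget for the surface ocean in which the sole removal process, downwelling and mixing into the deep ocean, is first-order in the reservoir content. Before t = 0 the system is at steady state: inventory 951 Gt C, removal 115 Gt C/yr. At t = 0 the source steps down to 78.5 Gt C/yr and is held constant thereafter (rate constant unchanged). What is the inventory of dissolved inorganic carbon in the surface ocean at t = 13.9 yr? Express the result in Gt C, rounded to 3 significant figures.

705 Gt C

The sink rate constant is k = F₀/M₀ = 115/951 = 0.1209 yr⁻¹.
Solving dM/dt = F₁ − kM with M(0) = M₀ gives M(t) = F₁/k + (M₀ − F₁/k)·e^(−kt).
F₁/k = 78.5/0.1209 = 649.16 Gt C; kt = 0.1209 × 13.9 = 1.681, e^(−kt) = 0.1862.
M(13.9) = 649.16 + (951 − 649.16) × 0.1862 = 649.16 + 56.21 = 705.37 Gt C.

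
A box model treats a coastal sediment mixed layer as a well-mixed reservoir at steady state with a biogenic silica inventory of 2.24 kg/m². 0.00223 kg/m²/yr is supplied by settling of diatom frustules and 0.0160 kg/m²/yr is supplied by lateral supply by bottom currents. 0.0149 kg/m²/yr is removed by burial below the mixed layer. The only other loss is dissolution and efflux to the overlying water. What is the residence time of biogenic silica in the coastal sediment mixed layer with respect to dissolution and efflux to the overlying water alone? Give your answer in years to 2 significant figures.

670 yr

At steady state ΣF_in = ΣF_out.
ΣF_in = 0.00223 + 0.0160 = 0.018230 kg/m²/yr.
Dissolution and efflux to the overlying water flux = ΣF_in − (0.0149) = 0.018230 − 0.01490 = 0.003330 kg/m²/yr.
τ = M / F = 2.24 / 0.003330 = 672.7 yr.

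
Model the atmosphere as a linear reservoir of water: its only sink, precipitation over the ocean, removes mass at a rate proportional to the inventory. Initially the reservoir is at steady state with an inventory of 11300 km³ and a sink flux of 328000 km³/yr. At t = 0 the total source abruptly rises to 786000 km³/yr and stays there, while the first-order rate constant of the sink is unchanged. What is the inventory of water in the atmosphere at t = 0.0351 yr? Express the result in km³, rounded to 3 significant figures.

Residence time τ = M₀/F₀ = 0.03445 yr. The eventual steady state is M_∞ = M₀·(F₁/F₀) = 11300 × 786000/328000 = 27079 km³.
The anomaly ΔM(t) = M(t) − M_∞ decays as ΔM₀·e^(−t/τ) with ΔM₀ = 11300 − 27079 = −15780 km³.
At t = 0.0351 yr, e^(−t/τ) = e^(−1.019) = 0.3610, so ΔM = −5696 km³ and M = 27079 − 5696 = 21382 km³.

21400 km³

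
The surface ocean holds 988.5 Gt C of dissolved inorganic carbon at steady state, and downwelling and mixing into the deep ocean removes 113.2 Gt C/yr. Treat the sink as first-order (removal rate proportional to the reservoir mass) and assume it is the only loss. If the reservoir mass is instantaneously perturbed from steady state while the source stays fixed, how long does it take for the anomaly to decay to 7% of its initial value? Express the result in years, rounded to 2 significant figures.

23 yr

For a linear reservoir the anomaly decays as exp(−t/τ) with τ = M/F = 988.5/113.2 = 8.732 yr.
exp(−t/τ) = 0.07 ⇒ t = −τ ln(0.07) = 8.732 × 2.659 = 23.22 yr.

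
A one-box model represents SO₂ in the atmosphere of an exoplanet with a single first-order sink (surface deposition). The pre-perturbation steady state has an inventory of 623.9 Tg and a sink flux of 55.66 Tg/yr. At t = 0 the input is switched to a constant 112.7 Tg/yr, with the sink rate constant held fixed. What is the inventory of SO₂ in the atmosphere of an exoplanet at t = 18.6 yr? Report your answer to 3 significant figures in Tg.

1140 Tg

τ = M₀/F₀ = 623.9/55.66 = 11.21 yr; rate constant k = 1/τ.
New steady state M_∞ = F₁/k = F₁·τ = 112.7 × 11.21 = 1263.3 Tg.
M(t) = M_∞ + (M₀ − M_∞)·e^(−t/τ); t/τ = 18.6/11.21 = 1.659, so e^(−t/τ) = 0.1903.
M(t) = 1263.3 − 639.4 × 0.1903 = 1141.6 Tg.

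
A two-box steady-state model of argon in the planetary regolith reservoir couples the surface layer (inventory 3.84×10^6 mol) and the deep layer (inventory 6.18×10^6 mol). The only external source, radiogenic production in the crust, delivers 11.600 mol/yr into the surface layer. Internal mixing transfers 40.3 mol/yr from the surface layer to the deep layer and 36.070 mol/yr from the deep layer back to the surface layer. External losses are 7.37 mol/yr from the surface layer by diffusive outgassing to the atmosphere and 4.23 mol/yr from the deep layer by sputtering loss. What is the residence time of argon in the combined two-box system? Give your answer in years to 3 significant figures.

864000 yr

Treat the two boxes together as one reservoir: the mixing fluxes between them are internal recycling, so τ = ΣM / Σ(external losses).
M_total = 3.84×10^6 + 6.18×10^6 = 1.0020×10^7 mol.
ΣF_external_out = 7.37 + 4.23 = 11.600 mol/yr.
τ = M_total / ΣF_ext = 1.0020×10^7 / 11.600 = 863800 yr.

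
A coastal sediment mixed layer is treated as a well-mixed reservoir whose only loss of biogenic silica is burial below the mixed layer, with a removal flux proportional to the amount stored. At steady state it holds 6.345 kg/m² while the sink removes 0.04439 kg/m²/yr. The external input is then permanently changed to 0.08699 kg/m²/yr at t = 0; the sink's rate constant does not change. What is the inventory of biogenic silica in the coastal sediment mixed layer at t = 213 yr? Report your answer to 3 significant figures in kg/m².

11.1 kg/m²

τ = M₀/F₀ = 6.345/0.04439 = 142.9 yr; rate constant k = 1/τ.
New steady state M_∞ = F₁/k = F₁·τ = 0.08699 × 142.9 = 12.434 kg/m².
M(t) = M_∞ + (M₀ − M_∞)·e^(−t/τ); t/τ = 213/142.9 = 1.490, so e^(−t/τ) = 0.2253.
M(t) = 12.434 − 6.089 × 0.2253 = 11.062 kg/m².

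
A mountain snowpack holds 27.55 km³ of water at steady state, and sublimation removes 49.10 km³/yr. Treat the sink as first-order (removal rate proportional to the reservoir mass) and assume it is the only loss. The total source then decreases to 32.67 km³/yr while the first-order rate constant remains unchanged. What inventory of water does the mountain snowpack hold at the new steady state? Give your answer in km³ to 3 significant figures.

18.3 km³

Rate constant k = F/M = 49.10 / 27.55 = 1.782 yr⁻¹.
At the new steady state, source = k·M_new ⇒ M_new = 32.67 / 1.782 = 18.33 km³.
(Equivalently M_new = M × F_new/F_old = 27.55 × 32.67/49.10.)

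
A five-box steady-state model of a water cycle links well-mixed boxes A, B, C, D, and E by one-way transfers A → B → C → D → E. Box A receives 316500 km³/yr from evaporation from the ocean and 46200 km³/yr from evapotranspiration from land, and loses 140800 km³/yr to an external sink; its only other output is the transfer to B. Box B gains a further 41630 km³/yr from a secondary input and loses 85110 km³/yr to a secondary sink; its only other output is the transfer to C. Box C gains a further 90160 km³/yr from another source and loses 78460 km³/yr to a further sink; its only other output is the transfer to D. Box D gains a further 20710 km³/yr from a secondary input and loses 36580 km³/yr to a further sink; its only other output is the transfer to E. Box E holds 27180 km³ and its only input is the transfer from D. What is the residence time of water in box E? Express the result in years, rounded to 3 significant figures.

Box A: F(A→B) = (316500 + 46200) − 140800 = 221900 km³/yr.
Box B: F(B→C) = (221900 + 41630) − 85110 = 178420 km³/yr.
Box C: F(C→D) = (178420 + 90160) − 78460 = 190120 km³/yr.
Box D: F(D→E) = (190120 + 20710) − 36580 = 174250 km³/yr.
Box E throughput = its input = 174250 km³/yr; τ = 27180 / 174250 = 0.1560 yr.

0.156 yr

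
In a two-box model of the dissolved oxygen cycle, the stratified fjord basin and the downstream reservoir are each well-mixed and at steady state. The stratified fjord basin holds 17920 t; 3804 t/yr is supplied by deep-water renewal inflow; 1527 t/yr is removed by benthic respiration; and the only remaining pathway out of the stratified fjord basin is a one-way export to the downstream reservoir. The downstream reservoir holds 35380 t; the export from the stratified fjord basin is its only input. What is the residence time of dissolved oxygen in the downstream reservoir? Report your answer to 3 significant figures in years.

Balance the stratified fjord basin: ΣF_in = 3804.0 t/yr.
Export to the downstream reservoir = ΣF_in − (1527) = 2277.0 t/yr.
At steady state the output of the downstream reservoir equals its input, 2277.0 t/yr.
τ = M / F = 35380 / 2277.0 = 15.54 yr.

15.5 yr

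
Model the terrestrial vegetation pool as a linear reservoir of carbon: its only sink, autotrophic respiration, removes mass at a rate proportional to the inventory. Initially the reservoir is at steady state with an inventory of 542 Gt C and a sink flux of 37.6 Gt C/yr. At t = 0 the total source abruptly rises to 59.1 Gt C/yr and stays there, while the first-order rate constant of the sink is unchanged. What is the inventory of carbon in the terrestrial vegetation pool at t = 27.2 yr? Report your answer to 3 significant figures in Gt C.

805 Gt C

The sink rate constant is k = F₀/M₀ = 37.6/542 = 0.06937 yr⁻¹.
Solving dM/dt = F₁ − kM with M(0) = M₀ gives M(t) = F₁/k + (M₀ − F₁/k)·e^(−kt).
F₁/k = 59.1/0.06937 = 851.92 Gt C; kt = 0.06937 × 27.2 = 1.887, e^(−kt) = 0.1515.
M(27.2) = 851.92 + (542 − 851.92) × 0.1515 = 851.92 − 46.96 = 804.96 Gt C.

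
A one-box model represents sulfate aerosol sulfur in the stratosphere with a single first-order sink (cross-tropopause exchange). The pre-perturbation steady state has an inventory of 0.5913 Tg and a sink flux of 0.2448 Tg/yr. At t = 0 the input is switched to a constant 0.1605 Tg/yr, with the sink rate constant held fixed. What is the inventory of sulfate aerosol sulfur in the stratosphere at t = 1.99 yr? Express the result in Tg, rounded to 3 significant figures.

Residence time τ = M₀/F₀ = 2.415 yr. The eventual steady state is M_∞ = M₀·(F₁/F₀) = 0.5913 × 0.1605/0.2448 = 0.38768 Tg.
The anomaly ΔM(t) = M(t) − M_∞ decays as ΔM₀·e^(−t/τ) with ΔM₀ = 0.5913 − 0.38768 = 0.2036 Tg.
At t = 1.99 yr, e^(−t/τ) = e^(−0.8239) = 0.4387, so ΔM = 0.08934 Tg and M = 0.38768 + 0.08934 = 0.47701 Tg.

0.477 Tg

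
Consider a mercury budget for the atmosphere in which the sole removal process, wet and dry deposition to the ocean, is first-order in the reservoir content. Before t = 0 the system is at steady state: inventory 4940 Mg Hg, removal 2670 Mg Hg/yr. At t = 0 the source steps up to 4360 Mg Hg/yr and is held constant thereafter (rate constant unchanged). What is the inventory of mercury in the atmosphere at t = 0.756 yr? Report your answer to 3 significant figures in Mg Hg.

5990 Mg Hg

Residence time τ = M₀/F₀ = 1.850 yr. The eventual steady state is M_∞ = M₀·(F₁/F₀) = 4940 × 4360/2670 = 8066.8 Mg Hg.
The anomaly ΔM(t) = M(t) − M_∞ decays as ΔM₀·e^(−t/τ) with ΔM₀ = 4940 − 8066.8 = −3127 Mg Hg.
At t = 0.756 yr, e^(−t/τ) = e^(−0.4086) = 0.6646, so ΔM = −2078 Mg Hg and M = 8066.8 − 2078 = 5988.8 Mg Hg.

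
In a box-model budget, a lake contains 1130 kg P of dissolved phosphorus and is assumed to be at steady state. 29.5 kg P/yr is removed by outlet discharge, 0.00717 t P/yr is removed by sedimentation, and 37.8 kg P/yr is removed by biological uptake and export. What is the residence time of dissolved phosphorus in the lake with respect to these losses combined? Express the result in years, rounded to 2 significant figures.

15 yr

Convert the sedimentation flux: 0.00717 t P/yr = 7.170 kg P/yr.
Total removal = 29.50 + 7.170 + 37.80 = 74.470 kg P/yr.
τ = M / ΣF_out = 1130 / 74.470 = 15.17 yr.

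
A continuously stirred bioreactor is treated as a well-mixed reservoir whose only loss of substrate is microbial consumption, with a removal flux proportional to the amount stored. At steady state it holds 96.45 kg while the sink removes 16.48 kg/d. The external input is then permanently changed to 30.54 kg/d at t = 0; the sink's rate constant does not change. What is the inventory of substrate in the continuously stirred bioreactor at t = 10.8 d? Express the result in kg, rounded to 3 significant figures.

166 kg

Residence time τ = M₀/F₀ = 5.853 d. The eventual steady state is M_∞ = M₀·(F₁/F₀) = 96.45 × 30.54/16.48 = 178.74 kg.
The anomaly ΔM(t) = M(t) − M_∞ decays as ΔM₀·e^(−t/τ) with ΔM₀ = 96.45 − 178.74 = −82.29 kg.
At t = 10.8 d, e^(−t/τ) = e^(−1.845) = 0.1580, so ΔM = −13.00 kg and M = 178.74 − 13.00 = 165.74 kg.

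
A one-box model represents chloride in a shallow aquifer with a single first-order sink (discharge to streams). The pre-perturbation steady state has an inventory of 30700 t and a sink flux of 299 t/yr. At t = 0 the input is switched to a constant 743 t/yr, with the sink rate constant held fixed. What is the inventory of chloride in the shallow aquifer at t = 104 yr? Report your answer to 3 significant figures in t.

The sink rate constant is k = F₀/M₀ = 299/30700 = 0.009739 yr⁻¹.
Solving dM/dt = F₁ − kM with M(0) = M₀ gives M(t) = F₁/k + (M₀ − F₁/k)·e^(−kt).
F₁/k = 743/0.009739 = 76288 t; kt = 0.009739 × 104 = 1.013, e^(−kt) = 0.3632.
M(104) = 76288 + (30700 − 76288) × 0.3632 = 76288 − 16560 = 59732 t.

59700 t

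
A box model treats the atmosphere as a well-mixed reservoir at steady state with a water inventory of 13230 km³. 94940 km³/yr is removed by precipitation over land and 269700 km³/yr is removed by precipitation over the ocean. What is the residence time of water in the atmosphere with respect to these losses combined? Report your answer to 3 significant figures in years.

Total removal = 94940 + 269700 = 364640 km³/yr.
τ = M / ΣF_out = 13230 / 364640 = 0.03628 yr.

0.0363 yr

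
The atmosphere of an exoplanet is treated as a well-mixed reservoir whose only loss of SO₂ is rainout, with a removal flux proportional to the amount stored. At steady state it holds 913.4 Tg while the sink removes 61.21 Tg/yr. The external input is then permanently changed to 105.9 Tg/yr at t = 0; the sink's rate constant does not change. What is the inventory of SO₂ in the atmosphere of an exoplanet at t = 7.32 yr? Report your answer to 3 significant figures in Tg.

1170 Tg

τ = M₀/F₀ = 913.4/61.21 = 14.92 yr; rate constant k = 1/τ.
New steady state M_∞ = F₁/k = F₁·τ = 105.9 × 14.92 = 1580.3 Tg.
M(t) = M_∞ + (M₀ − M_∞)·e^(−t/τ); t/τ = 7.32/14.92 = 0.4905, so e^(−t/τ) = 0.6123.
M(t) = 1580.3 − 666.9 × 0.6123 = 1172.0 Tg.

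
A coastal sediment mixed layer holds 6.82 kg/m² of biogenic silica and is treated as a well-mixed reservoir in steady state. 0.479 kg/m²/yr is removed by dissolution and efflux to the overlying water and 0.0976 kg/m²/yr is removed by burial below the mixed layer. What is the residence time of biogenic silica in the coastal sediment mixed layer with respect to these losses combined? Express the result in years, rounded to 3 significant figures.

11.8 yr

Total removal = 0.4790 + 0.09760 = 0.57660 kg/m²/yr.
τ = M / ΣF_out = 6.82 / 0.57660 = 11.83 yr.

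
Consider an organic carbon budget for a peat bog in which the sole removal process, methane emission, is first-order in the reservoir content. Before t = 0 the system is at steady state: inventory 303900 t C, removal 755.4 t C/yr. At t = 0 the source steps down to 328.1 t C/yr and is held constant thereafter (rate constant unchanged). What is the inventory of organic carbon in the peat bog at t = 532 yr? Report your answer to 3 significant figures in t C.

The sink rate constant is k = F₀/M₀ = 755.4/303900 = 0.002486 yr⁻¹.
Solving dM/dt = F₁ − kM with M(0) = M₀ gives M(t) = F₁/k + (M₀ − F₁/k)·e^(−kt).
F₁/k = 328.1/0.002486 = 132000 t C; kt = 0.002486 × 532 = 1.322, e^(−kt) = 0.2665.
M(532) = 132000 + (303900 − 132000) × 0.2665 = 132000 + 45810 = 177810 t C.

178000 t C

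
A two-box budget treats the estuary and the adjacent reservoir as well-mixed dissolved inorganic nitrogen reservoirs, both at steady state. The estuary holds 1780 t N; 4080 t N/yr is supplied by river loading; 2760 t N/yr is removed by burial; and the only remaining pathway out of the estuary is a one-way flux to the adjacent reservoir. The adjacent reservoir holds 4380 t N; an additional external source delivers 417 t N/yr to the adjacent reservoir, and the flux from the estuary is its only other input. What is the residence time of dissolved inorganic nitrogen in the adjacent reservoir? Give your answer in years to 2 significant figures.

2.5 yr

Balance the estuary: ΣF_in = 4080.0 t N/yr.
Flux to the adjacent reservoir = ΣF_in − (2760) = 1320.0 t N/yr.
Total input to the adjacent reservoir = 1320.0 + 417 = 1737.0 t N/yr; at steady state this equals its total output.
τ = M / F = 4380 / 1737.0 = 2.522 yr.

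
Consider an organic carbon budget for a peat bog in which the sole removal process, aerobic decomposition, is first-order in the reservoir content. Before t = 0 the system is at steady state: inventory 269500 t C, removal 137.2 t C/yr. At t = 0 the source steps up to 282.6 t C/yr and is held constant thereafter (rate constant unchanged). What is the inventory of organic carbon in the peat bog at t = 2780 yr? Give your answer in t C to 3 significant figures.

τ = M₀/F₀ = 269500/137.2 = 1964 yr; rate constant k = 1/τ.
New steady state M_∞ = F₁/k = F₁·τ = 282.6 × 1964 = 555110 t C.
M(t) = M_∞ + (M₀ − M_∞)·e^(−t/τ); t/τ = 2780/1964 = 1.415, so e^(−t/τ) = 0.2429.
M(t) = 555110 − 285600 × 0.2429 = 485740 t C.

486000 t C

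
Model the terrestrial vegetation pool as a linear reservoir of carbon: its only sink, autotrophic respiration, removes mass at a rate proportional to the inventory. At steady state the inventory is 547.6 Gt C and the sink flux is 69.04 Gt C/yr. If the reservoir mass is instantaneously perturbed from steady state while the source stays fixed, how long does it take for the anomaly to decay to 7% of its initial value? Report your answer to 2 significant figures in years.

For a linear reservoir the anomaly decays as exp(−t/τ) with τ = M/F = 547.6/69.04 = 7.932 yr.
exp(−t/τ) = 0.07 ⇒ t = −τ ln(0.07) = 7.932 × 2.659 = 21.09 yr.

21 yr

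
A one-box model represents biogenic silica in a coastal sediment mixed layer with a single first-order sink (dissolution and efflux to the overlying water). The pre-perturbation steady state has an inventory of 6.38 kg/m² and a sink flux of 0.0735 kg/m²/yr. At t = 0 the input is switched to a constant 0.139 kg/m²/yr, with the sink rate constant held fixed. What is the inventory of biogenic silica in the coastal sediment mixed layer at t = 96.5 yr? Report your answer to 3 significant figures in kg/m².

10.2 kg/m²

The sink rate constant is k = F₀/M₀ = 0.0735/6.38 = 0.01152 yr⁻¹.
Solving dM/dt = F₁ − kM with M(0) = M₀ gives M(t) = F₁/k + (M₀ − F₁/k)·e^(−kt).
F₁/k = 0.139/0.01152 = 12.066 kg/m²; kt = 0.01152 × 96.5 = 1.112, e^(−kt) = 0.3290.
M(96.5) = 12.066 + (6.38 − 12.066) × 0.3290 = 12.066 − 1.871 = 10.195 kg/m².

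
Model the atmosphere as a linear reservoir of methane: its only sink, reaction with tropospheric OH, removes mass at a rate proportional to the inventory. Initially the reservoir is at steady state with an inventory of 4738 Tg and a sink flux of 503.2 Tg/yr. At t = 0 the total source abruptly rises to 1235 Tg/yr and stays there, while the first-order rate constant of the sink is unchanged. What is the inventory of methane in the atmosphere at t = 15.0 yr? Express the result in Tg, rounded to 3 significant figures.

The sink rate constant is k = F₀/M₀ = 503.2/4738 = 0.1062 yr⁻¹.
Solving dM/dt = F₁ − kM with M(0) = M₀ gives M(t) = F₁/k + (M₀ − F₁/k)·e^(−kt).
F₁/k = 1235/0.1062 = 11628 Tg; kt = 0.1062 × 15.0 = 1.593, e^(−kt) = 0.2033.
M(15.0) = 11628 + (4738 − 11628) × 0.2033 = 11628 − 1401 = 10228 Tg.

10200 Tg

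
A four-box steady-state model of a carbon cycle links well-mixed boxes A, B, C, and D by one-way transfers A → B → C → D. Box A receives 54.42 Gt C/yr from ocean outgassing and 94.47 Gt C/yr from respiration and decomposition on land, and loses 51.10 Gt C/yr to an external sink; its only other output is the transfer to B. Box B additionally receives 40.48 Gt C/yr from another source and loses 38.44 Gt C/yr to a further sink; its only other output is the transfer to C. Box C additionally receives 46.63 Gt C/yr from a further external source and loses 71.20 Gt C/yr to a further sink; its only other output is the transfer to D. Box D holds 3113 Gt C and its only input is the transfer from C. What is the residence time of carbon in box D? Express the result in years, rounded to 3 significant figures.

Box A: F(A→B) = (54.42 + 94.47) − 51.10 = 97.790 Gt C/yr.
Box B: F(B→C) = (97.790 + 40.48) − 38.44 = 99.830 Gt C/yr.
Box C: F(C→D) = (99.830 + 46.63) − 71.20 = 75.260 Gt C/yr.
Box D throughput = its input = 75.260 Gt C/yr; τ = 3113 / 75.260 = 41.36 yr.

41.4 yr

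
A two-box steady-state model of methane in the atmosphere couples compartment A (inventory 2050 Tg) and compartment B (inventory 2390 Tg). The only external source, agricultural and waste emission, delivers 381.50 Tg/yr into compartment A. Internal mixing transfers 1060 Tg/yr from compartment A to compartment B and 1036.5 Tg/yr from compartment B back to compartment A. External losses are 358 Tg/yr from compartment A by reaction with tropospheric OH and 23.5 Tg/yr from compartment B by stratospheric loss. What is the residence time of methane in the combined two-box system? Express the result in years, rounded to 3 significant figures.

11.6 yr

Treat the two boxes together as one reservoir: the mixing fluxes between them are internal recycling, so τ = ΣM / Σ(external losses).
M_total = 2050 + 2390 = 4440.0 Tg.
ΣF_external_out = 358 + 23.5 = 381.50 Tg/yr.
τ = M_total / ΣF_ext = 4440.0 / 381.50 = 11.64 yr.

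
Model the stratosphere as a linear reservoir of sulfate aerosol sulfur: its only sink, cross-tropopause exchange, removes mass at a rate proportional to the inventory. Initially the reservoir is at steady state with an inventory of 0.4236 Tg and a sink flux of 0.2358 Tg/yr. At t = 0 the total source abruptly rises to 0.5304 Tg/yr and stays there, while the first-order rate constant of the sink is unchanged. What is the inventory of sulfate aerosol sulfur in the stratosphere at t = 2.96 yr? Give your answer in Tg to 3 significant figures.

τ = M₀/F₀ = 0.4236/0.2358 = 1.796 yr; rate constant k = 1/τ.
New steady state M_∞ = F₁/k = F₁·τ = 0.5304 × 1.796 = 0.95283 Tg.
M(t) = M_∞ + (M₀ − M_∞)·e^(−t/τ); t/τ = 2.96/1.796 = 1.648, so e^(−t/τ) = 0.1925.
M(t) = 0.95283 − 0.5292 × 0.1925 = 0.85096 Tg.

0.851 Tg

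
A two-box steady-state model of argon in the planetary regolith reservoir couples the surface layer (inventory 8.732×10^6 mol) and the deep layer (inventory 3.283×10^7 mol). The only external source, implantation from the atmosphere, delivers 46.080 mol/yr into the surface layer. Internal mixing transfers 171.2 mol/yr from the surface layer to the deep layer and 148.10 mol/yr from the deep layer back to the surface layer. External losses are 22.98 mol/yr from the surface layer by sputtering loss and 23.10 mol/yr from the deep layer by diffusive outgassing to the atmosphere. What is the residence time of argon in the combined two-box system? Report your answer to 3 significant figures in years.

For the system as a whole, the A↔B exchange is internal and contributes nothing to the throughput; only the external sinks remove mass.
M_total = 8.732×10^6 + 3.283×10^7 = 4.1562×10^7 mol.
ΣF_external_out = 22.98 + 23.10 = 46.080 mol/yr.
τ = M_total / ΣF_ext = 4.1562×10^7 / 46.080 = 902000 yr.

902000 yr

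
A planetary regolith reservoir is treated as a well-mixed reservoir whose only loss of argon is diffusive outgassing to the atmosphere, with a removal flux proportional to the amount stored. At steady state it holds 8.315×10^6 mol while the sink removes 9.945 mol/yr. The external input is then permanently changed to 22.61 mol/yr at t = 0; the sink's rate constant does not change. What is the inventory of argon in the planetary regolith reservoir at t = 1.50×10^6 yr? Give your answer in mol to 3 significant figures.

1.71×10^7 mol

The sink rate constant is k = F₀/M₀ = 9.945/8.315×10^6 = 1.196×10^-6 yr⁻¹.
Solving dM/dt = F₁ − kM with M(0) = M₀ gives M(t) = F₁/k + (M₀ − F₁/k)·e^(−kt).
F₁/k = 22.61/1.196×10^-6 = 1.8904×10^7 mol; kt = 1.196×10^-6 × 1.50×10^6 = 1.794, e^(−kt) = 0.1663.
M(1.50×10^6) = 1.8904×10^7 + (8.315×10^6 − 1.8904×10^7) × 0.1663 = 1.8904×10^7 − 1.761×10^6 = 1.7143×10^7 mol.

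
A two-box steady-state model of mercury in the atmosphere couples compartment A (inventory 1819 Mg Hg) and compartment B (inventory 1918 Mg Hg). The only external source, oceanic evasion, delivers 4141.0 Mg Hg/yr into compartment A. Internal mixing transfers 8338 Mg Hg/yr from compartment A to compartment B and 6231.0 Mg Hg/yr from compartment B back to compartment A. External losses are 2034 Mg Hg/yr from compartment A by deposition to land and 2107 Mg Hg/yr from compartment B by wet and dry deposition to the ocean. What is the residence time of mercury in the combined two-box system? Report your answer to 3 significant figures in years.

0.902 yr

Residence time in the combined system uses the total inventory and the total *external* removal — internal exchanges between the two boxes cancel.
M_total = 1819 + 1918 = 3737.0 Mg Hg.
ΣF_external_out = 2034 + 2107 = 4141.0 Mg Hg/yr.
τ = M_total / ΣF_ext = 3737.0 / 4141.0 = 0.9024 yr.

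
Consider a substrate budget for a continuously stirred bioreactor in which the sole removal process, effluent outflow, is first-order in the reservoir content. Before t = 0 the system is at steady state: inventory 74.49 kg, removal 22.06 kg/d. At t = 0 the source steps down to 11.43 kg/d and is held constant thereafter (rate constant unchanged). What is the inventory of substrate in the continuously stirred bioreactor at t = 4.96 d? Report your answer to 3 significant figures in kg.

46.9 kg

Residence time τ = M₀/F₀ = 3.377 d. The eventual steady state is M_∞ = M₀·(F₁/F₀) = 74.49 × 11.43/22.06 = 38.596 kg.
The anomaly ΔM(t) = M(t) − M_∞ decays as ΔM₀·e^(−t/τ) with ΔM₀ = 74.49 − 38.596 = 35.89 kg.
At t = 4.96 d, e^(−t/τ) = e^(−1.469) = 0.2302, so ΔM = 8.262 kg and M = 38.596 + 8.262 = 46.858 kg.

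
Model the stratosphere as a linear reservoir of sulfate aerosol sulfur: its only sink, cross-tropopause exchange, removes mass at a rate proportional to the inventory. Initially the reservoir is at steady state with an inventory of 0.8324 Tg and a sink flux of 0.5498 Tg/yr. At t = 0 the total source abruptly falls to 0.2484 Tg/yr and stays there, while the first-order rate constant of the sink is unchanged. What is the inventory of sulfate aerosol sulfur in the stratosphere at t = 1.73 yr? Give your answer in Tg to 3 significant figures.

0.522 Tg

τ = M₀/F₀ = 0.8324/0.5498 = 1.514 yr; rate constant k = 1/τ.
New steady state M_∞ = F₁/k = F₁·τ = 0.2484 × 1.514 = 0.37608 Tg.
M(t) = M_∞ + (M₀ − M_∞)·e^(−t/τ); t/τ = 1.73/1.514 = 1.143, so e^(−t/τ) = 0.3190.
M(t) = 0.37608 + 0.4563 × 0.3190 = 0.52163 Tg.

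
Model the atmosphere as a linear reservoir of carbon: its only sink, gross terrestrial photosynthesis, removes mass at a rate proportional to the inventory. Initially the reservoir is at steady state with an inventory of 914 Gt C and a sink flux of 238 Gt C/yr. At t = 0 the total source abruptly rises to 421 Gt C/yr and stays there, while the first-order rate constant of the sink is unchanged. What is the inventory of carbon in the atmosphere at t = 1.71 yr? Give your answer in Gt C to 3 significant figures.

1170 Gt C

Residence time τ = M₀/F₀ = 3.840 yr. The eventual steady state is M_∞ = M₀·(F₁/F₀) = 914 × 421/238 = 1616.8 Gt C.
The anomaly ΔM(t) = M(t) − M_∞ decays as ΔM₀·e^(−t/τ) with ΔM₀ = 914 − 1616.8 = −702.8 Gt C.
At t = 1.71 yr, e^(−t/τ) = e^(−0.4453) = 0.6406, so ΔM = −450.2 Gt C and M = 1616.8 − 450.2 = 1166.5 Gt C.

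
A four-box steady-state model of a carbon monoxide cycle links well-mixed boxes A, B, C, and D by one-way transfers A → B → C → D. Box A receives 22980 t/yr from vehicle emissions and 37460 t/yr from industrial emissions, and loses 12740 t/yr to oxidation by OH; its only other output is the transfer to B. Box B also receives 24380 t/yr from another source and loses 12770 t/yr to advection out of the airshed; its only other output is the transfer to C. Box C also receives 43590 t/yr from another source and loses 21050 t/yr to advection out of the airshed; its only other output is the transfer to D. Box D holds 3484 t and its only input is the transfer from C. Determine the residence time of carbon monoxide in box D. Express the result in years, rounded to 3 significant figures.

0.0426 yr

Box A: F(A→B) = (22980 + 37460) − 12740 = 47700 t/yr.
Box B: F(B→C) = (47700 + 24380) − 12770 = 59310 t/yr.
Box C: F(C→D) = (59310 + 43590) − 21050 = 81850 t/yr.
Box D throughput = its input = 81850 t/yr; τ = 3484 / 81850 = 0.04257 yr.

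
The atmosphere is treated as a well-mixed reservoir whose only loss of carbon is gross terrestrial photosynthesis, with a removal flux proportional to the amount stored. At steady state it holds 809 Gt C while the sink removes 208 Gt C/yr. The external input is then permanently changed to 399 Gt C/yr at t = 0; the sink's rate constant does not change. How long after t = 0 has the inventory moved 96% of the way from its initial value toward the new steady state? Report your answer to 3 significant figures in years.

12.5 yr

τ = M₀/F₀ = 809/208 = 3.889 yr.
The remaining gap fraction is e^(−t/τ); 96% covered ⇒ e^(−t/τ) = 0.0400.
t = −τ ln(0.0400) = 3.889 × 3.219 = 12.52 yr.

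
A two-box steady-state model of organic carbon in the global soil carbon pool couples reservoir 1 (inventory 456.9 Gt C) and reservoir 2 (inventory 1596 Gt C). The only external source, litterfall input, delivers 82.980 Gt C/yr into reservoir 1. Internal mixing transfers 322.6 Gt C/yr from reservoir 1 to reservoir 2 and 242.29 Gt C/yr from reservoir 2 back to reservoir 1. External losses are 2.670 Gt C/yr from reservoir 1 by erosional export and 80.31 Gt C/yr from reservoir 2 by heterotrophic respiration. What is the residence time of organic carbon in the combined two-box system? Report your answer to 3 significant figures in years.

Treat the two boxes together as one reservoir: the mixing fluxes between them are internal recycling, so τ = ΣM / Σ(external losses).
M_total = 456.9 + 1596 = 2052.9 Gt C.
ΣF_external_out = 2.670 + 80.31 = 82.980 Gt C/yr.
τ = M_total / ΣF_ext = 2052.9 / 82.980 = 24.74 yr.

24.7 yr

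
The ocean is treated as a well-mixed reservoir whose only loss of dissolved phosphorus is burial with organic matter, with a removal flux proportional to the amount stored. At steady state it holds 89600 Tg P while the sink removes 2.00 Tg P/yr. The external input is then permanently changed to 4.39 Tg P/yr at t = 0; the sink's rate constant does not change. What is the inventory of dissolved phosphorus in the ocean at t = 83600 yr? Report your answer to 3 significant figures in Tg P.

180000 Tg P

τ = M₀/F₀ = 89600/2.00 = 44800 yr; rate constant k = 1/τ.
New steady state M_∞ = F₁/k = F₁·τ = 4.39 × 44800 = 196670 Tg P.
M(t) = M_∞ + (M₀ − M_∞)·e^(−t/τ); t/τ = 83600/44800 = 1.866, so e^(−t/τ) = 0.1547.
M(t) = 196670 − 107100 × 0.1547 = 180100 Tg P.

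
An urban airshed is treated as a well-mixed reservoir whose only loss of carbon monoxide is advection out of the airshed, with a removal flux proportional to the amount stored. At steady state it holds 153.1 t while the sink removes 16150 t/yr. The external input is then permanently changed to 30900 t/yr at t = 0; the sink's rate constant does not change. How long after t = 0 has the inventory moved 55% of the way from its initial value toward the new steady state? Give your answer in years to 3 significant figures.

0.00757 yr

τ = M₀/F₀ = 153.1/16150 = 0.009480 yr.
The remaining gap fraction is e^(−t/τ); 55% covered ⇒ e^(−t/τ) = 0.450.
t = −τ ln(0.450) = 0.009480 × 0.7985 = 0.007570 yr.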